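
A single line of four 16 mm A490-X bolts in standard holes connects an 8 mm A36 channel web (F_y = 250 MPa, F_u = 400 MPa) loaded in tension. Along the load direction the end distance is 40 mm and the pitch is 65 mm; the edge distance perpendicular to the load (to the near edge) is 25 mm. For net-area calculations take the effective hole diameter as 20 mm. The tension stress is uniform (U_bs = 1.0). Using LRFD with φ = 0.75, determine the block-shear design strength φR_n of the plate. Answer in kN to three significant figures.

248 kN

Shear plane L_v = 40 + 3·65 = 235 mm; A_gv = 235 × 8 = 1880 mm².
A_nv = (235 − 3.5·20) × 8 = 1320 mm².
A_nt = (25 − 0.5·20) × 8 = 120 mm².
0.6 F_u A_nv = 316.8 kN; 0.6 F_y A_gv = 282 kN → shear yielding governs the shear term.
R_n = 282 + 1.0 × 400 × 120 / 1000 = 330 kN.
Design strength φR_n = 0.75 × 330 = 248 kN.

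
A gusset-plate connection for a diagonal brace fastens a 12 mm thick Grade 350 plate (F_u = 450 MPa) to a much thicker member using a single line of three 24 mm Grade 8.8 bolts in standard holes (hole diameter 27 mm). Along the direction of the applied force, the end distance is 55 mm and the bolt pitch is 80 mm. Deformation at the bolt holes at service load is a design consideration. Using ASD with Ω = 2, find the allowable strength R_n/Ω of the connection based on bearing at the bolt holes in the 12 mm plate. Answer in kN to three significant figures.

445 kN

Per bolt r_n = 1.2 l_c t F_u ≤ 2.4 d t F_u; upper limit = 2.4 × 24 × 12 × 450 / 1000 = 311 kN.
Edge bolt: l_c = 55 − 27/2 = 41.5 mm → 1.2 × 41.5 × 12 × 450 / 1000 = 268.9 → r_n = 268.9 kN.
Interior bolts: l_c = 80 − 27 = 53 mm → 1.2 × 53 × 12 × 450 / 1000 = 343.4 → r_n = 311 kN.
R_n = 1 × 268.9 + 2 × 311 = 891 kN.
Allowable strength R_n/Ω = 891 / 2 = 445 kN.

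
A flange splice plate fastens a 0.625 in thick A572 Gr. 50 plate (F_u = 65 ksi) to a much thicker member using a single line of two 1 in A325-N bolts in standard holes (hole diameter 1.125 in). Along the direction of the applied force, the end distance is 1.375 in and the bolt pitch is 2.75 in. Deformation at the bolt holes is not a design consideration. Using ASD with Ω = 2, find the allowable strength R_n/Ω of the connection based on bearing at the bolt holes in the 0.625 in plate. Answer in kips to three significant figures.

Per bolt r_n = 1.5 l_c t F_u ≤ 3.0 d t F_u; upper limit = 3.0 × 1 × 0.625 × 65 = 121.9 kips.
Edge bolt: l_c = 1.375 − 1.125/2 = 0.8125 in → 1.5 × 0.8125 × 0.625 × 65 = 49.51 → r_n = 49.51 kips.
Interior bolts: l_c = 2.75 − 1.125 = 1.625 in → 1.5 × 1.625 × 0.625 × 65 = 99.02 → r_n = 99.02 kips.
R_n = 1 × 49.51 + 1 × 99.02 = 148.5 kips.
Allowable strength R_n/Ω = 148.5 / 2 = 74.3 kips.

74.3 kips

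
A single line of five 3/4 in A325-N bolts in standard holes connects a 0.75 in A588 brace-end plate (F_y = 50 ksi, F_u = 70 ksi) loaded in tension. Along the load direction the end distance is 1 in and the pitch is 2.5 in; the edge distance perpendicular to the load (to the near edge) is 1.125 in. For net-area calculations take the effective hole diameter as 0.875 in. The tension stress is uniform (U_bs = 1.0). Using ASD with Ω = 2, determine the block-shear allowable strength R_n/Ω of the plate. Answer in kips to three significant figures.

129 kips

Shear plane L_v = 1 + 4·2.5 = 11 in; A_gv = 11 × 0.75 = 8.25 in².
A_nv = (11 − 4.5·0.875) × 0.75 = 5.297 in².
A_nt = (1.125 − 0.5·0.875) × 0.75 = 0.5156 in².
0.6 F_u A_nv = 222.5 kips; 0.6 F_y A_gv = 247.5 kips → shear rupture governs the shear term.
R_n = 222.5 + 1.0 × 70 × 0.5156 = 258.6 kips.
Allowable strength R_n/Ω = 258.6 / 2 = 129 kips.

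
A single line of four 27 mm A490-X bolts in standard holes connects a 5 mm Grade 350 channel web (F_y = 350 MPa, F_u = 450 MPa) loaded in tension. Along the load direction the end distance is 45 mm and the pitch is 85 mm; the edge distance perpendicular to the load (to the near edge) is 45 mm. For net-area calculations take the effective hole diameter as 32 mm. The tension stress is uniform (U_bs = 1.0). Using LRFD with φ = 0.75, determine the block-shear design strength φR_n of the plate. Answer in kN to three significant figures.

Shear plane L_v = 45 + 3·85 = 300 mm; A_gv = 300 × 5 = 1500 mm².
A_nv = (300 − 3.5·32) × 5 = 940 mm².
A_nt = (45 − 0.5·32) × 5 = 145 mm².
0.6 F_u A_nv = 253.8 kN; 0.6 F_y A_gv = 315 kN → shear rupture governs the shear term.
R_n = 253.8 + 1.0 × 450 × 145 / 1000 = 319.1 kN.
Design strength φR_n = 0.75 × 319.1 = 239 kN.

239 kN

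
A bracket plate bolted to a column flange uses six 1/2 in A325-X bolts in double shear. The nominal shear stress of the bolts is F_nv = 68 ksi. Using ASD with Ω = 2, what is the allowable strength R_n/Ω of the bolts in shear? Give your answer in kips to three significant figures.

A_b = π × 0.5² / 4 = 0.1963 in².
R_n = F_nv · A_b · n · n_s = 68 × 0.1963 × 6 × 2 = 160.2 kips.
Allowable strength R_n/Ω = 160.2 / 2 = 80.1 kips.

80.1 kips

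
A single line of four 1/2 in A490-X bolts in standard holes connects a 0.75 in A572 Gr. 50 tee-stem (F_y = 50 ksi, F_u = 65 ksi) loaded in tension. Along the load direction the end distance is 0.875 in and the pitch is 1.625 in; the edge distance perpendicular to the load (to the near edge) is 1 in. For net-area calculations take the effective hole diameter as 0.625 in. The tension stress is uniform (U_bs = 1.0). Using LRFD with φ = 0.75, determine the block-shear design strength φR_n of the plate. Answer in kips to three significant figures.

103 kips

Shear plane L_v = 0.875 + 3·1.625 = 5.75 in; A_gv = 5.75 × 0.75 = 4.312 in².
A_nv = (5.75 − 3.5·0.625) × 0.75 = 2.672 in².
A_nt = (1 − 0.5·0.625) × 0.75 = 0.5156 in².
0.6 F_u A_nv = 104.2 kips; 0.6 F_y A_gv = 129.4 kips → shear rupture governs the shear term.
R_n = 104.2 + 1.0 × 65 × 0.5156 = 137.7 kips.
Design strength φR_n = 0.75 × 137.7 = 103 kips.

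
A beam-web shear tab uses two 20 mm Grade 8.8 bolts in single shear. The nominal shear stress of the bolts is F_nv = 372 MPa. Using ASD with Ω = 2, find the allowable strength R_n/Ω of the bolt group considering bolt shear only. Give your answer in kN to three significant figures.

117 kN

A_b = π × 20² / 4 = 314.2 mm².
R_n = F_nv · A_b · n · n_s = 372 × 314.2 × 2 × 1 / 1000 = 233.7 kN.
Allowable strength R_n/Ω = 233.7 / 2 = 117 kN.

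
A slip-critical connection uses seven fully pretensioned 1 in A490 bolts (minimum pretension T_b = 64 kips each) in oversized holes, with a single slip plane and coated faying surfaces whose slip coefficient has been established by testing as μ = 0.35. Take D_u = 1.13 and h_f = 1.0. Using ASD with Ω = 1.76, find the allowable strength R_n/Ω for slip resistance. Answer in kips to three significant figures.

R_n = μ · D_u · h_f · T_b · n_s · n_b = 0.35 × 1.13 × 1.0 × 64 × 1 × 7 = 177.2 kips.
Allowable strength R_n/Ω = 177.2 / 1.76 = 101 kips.

101 kips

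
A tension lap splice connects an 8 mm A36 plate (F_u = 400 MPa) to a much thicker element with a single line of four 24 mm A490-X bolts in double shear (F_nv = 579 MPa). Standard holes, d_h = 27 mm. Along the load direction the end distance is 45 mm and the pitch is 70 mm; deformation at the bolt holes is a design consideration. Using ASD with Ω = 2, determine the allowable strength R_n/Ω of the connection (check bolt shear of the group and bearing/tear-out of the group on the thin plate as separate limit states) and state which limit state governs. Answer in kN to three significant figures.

308 kN (bearing governs)

Bolt shear: A_b = π·24²/4 = 452.4 mm²; R_n = 579 × 452.4 × 4 × 2 / 1000 = 2095 kN → 2095 / 2 = 1050 kN.
Bearing (1.2 l_c t F_u ≤ 2.4 d t F_u): upper limit = 2.4·24·8·400 / 1000 = 184.3 kN.
  Edge l_c = 45 − 27/2 = 31.5 → r_n = 121 kN; interior l_c = 70 − 27 = 43 → r_n = 165.1 kN.
  R_n,bearing = 1·121 + 3·165.1 = 616.3 kN → 616.3 / 2 = 308 kN.
Bearing governs: 308 kN.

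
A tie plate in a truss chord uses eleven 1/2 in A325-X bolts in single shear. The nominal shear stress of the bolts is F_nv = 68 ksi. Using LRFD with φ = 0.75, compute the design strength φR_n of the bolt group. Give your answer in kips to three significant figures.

110 kips

A_b = π × 0.5² / 4 = 0.1963 in².
R_n = F_nv · A_b · n · n_s = 68 × 0.1963 × 11 × 1 = 146.9 kips.
Design strength φR_n = 0.75 × 146.9 = 110 kips.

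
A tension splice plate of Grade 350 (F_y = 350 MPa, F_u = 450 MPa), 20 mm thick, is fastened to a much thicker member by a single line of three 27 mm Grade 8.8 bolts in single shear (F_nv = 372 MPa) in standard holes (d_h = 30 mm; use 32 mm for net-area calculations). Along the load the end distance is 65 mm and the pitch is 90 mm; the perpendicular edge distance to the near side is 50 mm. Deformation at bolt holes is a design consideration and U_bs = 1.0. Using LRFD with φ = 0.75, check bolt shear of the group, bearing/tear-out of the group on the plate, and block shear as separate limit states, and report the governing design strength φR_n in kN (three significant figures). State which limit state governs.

Bolt shear: A_b = π·27²/4 = 572.6 mm²; R_n = 372 × 572.6 × 3 × 1 / 1000 = 639 kN → 0.75 × 639 = 479 kN.
Bearing: edge l_c = 50, r_n = 540 kN; interior l_c = 60, r_n = 583.2 kN; R_n = 540 + 2·583.2 = 1706 kN → 1280 kN.
Block shear: A_gv = 4900, A_nv = 3300, A_nt = 680 mm²; R_n = min(0.6F_uA_nv, 0.6F_yA_gv) + U_bs·F_u·A_nt = 1197 kN → 898 kN.
Bolt shear governs: 479 kN.

479 kN (bolt shear governs)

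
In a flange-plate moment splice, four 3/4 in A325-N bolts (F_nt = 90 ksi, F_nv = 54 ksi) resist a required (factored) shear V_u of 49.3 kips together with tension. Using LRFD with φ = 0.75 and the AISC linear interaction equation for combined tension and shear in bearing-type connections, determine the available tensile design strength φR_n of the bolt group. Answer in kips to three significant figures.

A_b = π·0.75²/4 = 0.4418 in²; f_rv = 49.3 / (4 × 0.4418) = 27.9 ksi.
F'_nt = 1.3 F_nt − (F_nt / φF_nv) f_rv = 1.3·90 − (90/(0.75·54))·27.9 = 55 ksi, capped at F_nt → F'_nt = 55 ksi.
R_n = F'_nt · A_b · n = 55 × 0.4418 × 4 = 97.2 kips.
Design strength φR_n = 0.75 × 97.2 = 72.9 kips.

72.9 kips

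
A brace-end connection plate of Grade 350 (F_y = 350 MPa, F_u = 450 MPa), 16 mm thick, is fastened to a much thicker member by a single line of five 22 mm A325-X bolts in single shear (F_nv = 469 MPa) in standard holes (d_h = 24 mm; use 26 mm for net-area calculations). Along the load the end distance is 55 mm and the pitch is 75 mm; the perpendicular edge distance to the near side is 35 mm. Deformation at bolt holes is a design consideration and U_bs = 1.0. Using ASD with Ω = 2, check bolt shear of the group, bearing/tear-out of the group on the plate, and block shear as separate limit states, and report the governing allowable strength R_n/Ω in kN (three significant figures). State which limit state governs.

446 kN (bolt shear governs)

Bolt shear: A_b = π·22²/4 = 380.1 mm²; R_n = 469 × 380.1 × 5 × 1 / 1000 = 891.4 kN → 891.4 / 2 = 446 kN.
Bearing: edge l_c = 43, r_n = 371.5 kN; interior l_c = 51, r_n = 380.2 kN; R_n = 371.5 + 4·380.2 = 1892 kN → 946 kN.
Block shear: A_gv = 5680, A_nv = 3808, A_nt = 352 mm²; R_n = min(0.6F_uA_nv, 0.6F_yA_gv) + U_bs·F_u·A_nt = 1187 kN → 593 kN.
Bolt shear governs: 446 kN.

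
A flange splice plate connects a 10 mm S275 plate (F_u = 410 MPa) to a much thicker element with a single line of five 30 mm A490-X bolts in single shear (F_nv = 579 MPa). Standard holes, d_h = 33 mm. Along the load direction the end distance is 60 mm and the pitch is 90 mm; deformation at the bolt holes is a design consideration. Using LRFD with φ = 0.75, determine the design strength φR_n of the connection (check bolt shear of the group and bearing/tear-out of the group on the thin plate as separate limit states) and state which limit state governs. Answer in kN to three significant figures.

1000 kN (bearing governs)

Bolt shear: A_b = π·30²/4 = 706.9 mm²; R_n = 579 × 706.9 × 5 × 1 / 1000 = 2046 kN → 0.75 × 2046 = 1530 kN.
Bearing (1.2 l_c t F_u ≤ 2.4 d t F_u): upper limit = 2.4·30·10·410 / 1000 = 295.2 kN.
  Edge l_c = 60 − 33/2 = 43.5 → r_n = 214 kN; interior l_c = 90 − 33 = 57 → r_n = 280.4 kN.
  R_n,bearing = 1·214 + 4·280.4 = 1336 kN → 0.75 × 1336 = 1000 kN.
Bearing governs: 1000 kN.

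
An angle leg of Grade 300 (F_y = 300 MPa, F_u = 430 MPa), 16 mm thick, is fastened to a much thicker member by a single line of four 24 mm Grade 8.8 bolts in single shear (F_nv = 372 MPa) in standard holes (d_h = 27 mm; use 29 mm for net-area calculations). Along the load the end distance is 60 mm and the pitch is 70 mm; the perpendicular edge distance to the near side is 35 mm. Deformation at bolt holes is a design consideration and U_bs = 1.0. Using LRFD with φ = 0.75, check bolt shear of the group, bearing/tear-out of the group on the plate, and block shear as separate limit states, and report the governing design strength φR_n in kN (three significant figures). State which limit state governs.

Bolt shear: A_b = π·24²/4 = 452.4 mm²; R_n = 372 × 452.4 × 4 × 1 / 1000 = 673.2 kN → 0.75 × 673.2 = 505 kN.
Bearing: edge l_c = 46.5, r_n = 383.9 kN; interior l_c = 43, r_n = 355 kN; R_n = 383.9 + 3·355 = 1449 kN → 1090 kN.
Block shear: A_gv = 4320, A_nv = 2696, A_nt = 328 mm²; R_n = min(0.6F_uA_nv, 0.6F_yA_gv) + U_bs·F_u·A_nt = 836.6 kN → 627 kN.
Bolt shear governs: 505 kN.

505 kN (bolt shear governs)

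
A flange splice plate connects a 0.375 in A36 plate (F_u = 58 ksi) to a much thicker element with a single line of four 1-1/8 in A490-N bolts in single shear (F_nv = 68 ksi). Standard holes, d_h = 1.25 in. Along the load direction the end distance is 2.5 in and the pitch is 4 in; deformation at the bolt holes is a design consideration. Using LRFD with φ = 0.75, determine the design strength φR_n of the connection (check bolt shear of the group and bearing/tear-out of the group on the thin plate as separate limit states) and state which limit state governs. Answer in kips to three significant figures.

Bolt shear: A_b = π·1.125²/4 = 0.994 in²; R_n = 68 × 0.994 × 4 × 1 = 270.4 kips → 0.75 × 270.4 = 203 kips.
Bearing (1.2 l_c t F_u ≤ 2.4 d t F_u): upper limit = 2.4·1.125·0.375·58 = 58.72 kips.
  Edge l_c = 2.5 − 1.25/2 = 1.875 → r_n = 48.94 kips; interior l_c = 4 − 1.25 = 2.75 → r_n = 58.72 kips.
  R_n,bearing = 1·48.94 + 3·58.72 = 225.1 kips → 0.75 × 225.1 = 169 kips.
Bearing governs: 169 kips.

169 kips (bearing governs)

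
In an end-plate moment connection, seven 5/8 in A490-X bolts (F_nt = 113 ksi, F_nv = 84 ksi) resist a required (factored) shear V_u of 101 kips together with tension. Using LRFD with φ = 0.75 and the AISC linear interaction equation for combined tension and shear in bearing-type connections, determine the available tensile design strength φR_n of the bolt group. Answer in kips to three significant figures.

A_b = π·0.625²/4 = 0.3068 in²; f_rv = 101 / (7 × 0.3068) = 47.03 ksi.
F'_nt = 1.3 F_nt − (F_nt / φF_nv) f_rv = 1.3·113 − (113/(0.75·84))·47.03 = 62.54 ksi, capped at F_nt → F'_nt = 62.54 ksi.
R_n = F'_nt · A_b · n = 62.54 × 0.3068 × 7 = 134.3 kips.
Design strength φR_n = 0.75 × 134.3 = 101 kips.

101 kips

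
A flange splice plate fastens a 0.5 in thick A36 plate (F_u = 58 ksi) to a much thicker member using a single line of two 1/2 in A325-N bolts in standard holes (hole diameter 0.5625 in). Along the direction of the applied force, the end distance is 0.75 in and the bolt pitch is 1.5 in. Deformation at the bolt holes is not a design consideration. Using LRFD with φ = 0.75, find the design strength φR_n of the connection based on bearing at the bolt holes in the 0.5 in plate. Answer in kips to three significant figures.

Per bolt r_n = 1.5 l_c t F_u ≤ 3.0 d t F_u; upper limit = 3.0 × 0.5 × 0.5 × 58 = 43.5 kips.
Edge bolt: l_c = 0.75 − 0.5625/2 = 0.4688 in → 1.5 × 0.4688 × 0.5 × 58 = 20.39 → r_n = 20.39 kips.
Interior bolts: l_c = 1.5 − 0.5625 = 0.9375 in → 1.5 × 0.9375 × 0.5 × 58 = 40.78 → r_n = 40.78 kips.
R_n = 1 × 20.39 + 1 × 40.78 = 61.17 kips.
Design strength φR_n = 0.75 × 61.17 = 45.9 kips.

45.9 kips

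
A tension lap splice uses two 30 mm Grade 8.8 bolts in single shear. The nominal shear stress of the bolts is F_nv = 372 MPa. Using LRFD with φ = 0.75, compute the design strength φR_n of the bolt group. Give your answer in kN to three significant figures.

A_b = π × 30² / 4 = 706.9 mm².
R_n = F_nv · A_b · n · n_s = 372 × 706.9 × 2 × 1 / 1000 = 525.9 kN.
Design strength φR_n = 0.75 × 525.9 = 394 kN.

394 kN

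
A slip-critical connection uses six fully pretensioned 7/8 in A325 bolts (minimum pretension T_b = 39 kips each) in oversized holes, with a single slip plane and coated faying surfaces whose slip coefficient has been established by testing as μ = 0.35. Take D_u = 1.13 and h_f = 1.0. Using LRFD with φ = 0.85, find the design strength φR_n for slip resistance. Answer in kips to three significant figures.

78.7 kips

R_n = μ · D_u · h_f · T_b · n_s · n_b = 0.35 × 1.13 × 1.0 × 39 × 1 × 6 = 92.55 kips.
Design strength φR_n = 0.85 × 92.55 = 78.7 kips.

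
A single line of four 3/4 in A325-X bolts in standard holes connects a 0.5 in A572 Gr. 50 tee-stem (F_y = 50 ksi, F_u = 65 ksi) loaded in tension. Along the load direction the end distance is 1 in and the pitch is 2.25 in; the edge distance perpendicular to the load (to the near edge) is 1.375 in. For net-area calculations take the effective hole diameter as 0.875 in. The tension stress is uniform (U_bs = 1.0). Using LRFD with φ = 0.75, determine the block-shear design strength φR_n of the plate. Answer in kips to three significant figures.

91.4 kips

Shear plane L_v = 1 + 3·2.25 = 7.75 in; A_gv = 7.75 × 0.5 = 3.875 in².
A_nv = (7.75 − 3.5·0.875) × 0.5 = 2.344 in².
A_nt = (1.375 − 0.5·0.875) × 0.5 = 0.4688 in².
0.6 F_u A_nv = 91.41 kips; 0.6 F_y A_gv = 116.2 kips → shear rupture governs the shear term.
R_n = 91.41 + 1.0 × 65 × 0.4688 = 121.9 kips.
Design strength φR_n = 0.75 × 121.9 = 91.4 kips.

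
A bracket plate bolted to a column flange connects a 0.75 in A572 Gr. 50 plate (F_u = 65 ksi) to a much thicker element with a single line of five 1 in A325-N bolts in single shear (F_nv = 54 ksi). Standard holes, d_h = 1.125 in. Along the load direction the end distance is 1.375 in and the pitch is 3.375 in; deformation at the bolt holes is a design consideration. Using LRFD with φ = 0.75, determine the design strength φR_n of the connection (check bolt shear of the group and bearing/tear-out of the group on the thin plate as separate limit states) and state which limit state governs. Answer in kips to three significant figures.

Bolt shear: A_b = π·1²/4 = 0.7854 in²; R_n = 54 × 0.7854 × 5 × 1 = 212.1 kips → 0.75 × 212.1 = 159 kips.
Bearing (1.2 l_c t F_u ≤ 2.4 d t F_u): upper limit = 2.4·1·0.75·65 = 117 kips.
  Edge l_c = 1.375 − 1.125/2 = 0.8125 → r_n = 47.53 kips; interior l_c = 3.375 − 1.125 = 2.25 → r_n = 117 kips.
  R_n,bearing = 1·47.53 + 4·117 = 515.5 kips → 0.75 × 515.5 = 387 kips.
Bolt shear governs: 159 kips.

159 kips (bolt shear governs)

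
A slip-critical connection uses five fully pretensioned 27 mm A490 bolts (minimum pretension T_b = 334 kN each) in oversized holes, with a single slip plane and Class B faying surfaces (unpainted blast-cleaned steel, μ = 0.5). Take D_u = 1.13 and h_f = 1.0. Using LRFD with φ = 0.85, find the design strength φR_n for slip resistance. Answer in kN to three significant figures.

R_n = μ · D_u · h_f · T_b · n_s · n_b = 0.5 × 1.13 × 1.0 × 334 × 1 × 5 = 943.5 kN.
Design strength φR_n = 0.85 × 943.5 = 802 kN.

802 kN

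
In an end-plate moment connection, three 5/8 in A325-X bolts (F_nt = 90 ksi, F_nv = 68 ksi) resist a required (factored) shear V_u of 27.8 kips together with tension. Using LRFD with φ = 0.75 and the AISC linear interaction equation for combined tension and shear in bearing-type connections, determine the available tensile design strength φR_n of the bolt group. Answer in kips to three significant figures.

44 kips

A_b = π·0.625²/4 = 0.3068 in²; f_rv = 27.8 / (3 × 0.3068) = 30.2 ksi.
F'_nt = 1.3 F_nt − (F_nt / φF_nv) f_rv = 1.3·90 − (90/(0.75·68))·30.2 = 63.7 ksi, capped at F_nt → F'_nt = 63.7 ksi.
R_n = F'_nt · A_b · n = 63.7 × 0.3068 × 3 = 58.63 kips.
Design strength φR_n = 0.75 × 58.63 = 44 kips.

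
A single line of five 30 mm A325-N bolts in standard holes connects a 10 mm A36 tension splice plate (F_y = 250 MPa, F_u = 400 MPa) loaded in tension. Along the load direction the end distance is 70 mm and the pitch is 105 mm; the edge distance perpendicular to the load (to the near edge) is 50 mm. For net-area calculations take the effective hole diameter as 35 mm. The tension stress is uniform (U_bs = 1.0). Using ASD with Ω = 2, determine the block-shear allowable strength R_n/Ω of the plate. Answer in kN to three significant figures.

432 kN

Shear plane L_v = 70 + 4·105 = 490 mm; A_gv = 490 × 10 = 4900 mm².
A_nv = (490 − 4.5·35) × 10 = 3325 mm².
A_nt = (50 − 0.5·35) × 10 = 325 mm².
0.6 F_u A_nv = 798 kN; 0.6 F_y A_gv = 735 kN → shear yielding governs the shear term.
R_n = 735 + 1.0 × 400 × 325 / 1000 = 865 kN.
Allowable strength R_n/Ω = 865 / 2 = 432 kN.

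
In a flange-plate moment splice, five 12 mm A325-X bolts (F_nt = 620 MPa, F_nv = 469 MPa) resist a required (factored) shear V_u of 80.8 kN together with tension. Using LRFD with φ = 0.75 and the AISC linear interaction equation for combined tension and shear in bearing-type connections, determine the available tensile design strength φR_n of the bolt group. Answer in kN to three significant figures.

235 kN

A_b = π·12²/4 = 113.1 mm²; f_rv = 80.8 × 1000 / (5 × 113.1) = 142.9 MPa.
F'_nt = 1.3 F_nt − (F_nt / φF_nv) f_rv = 1.3·620 − (620/(0.75·469))·142.9 = 554.1 MPa, capped at F_nt → F'_nt = 554.1 MPa.
R_n = F'_nt · A_b · n = 554.1 × 113.1 × 5 / 1000 = 313.4 kN.
Design strength φR_n = 0.75 × 313.4 = 235 kN.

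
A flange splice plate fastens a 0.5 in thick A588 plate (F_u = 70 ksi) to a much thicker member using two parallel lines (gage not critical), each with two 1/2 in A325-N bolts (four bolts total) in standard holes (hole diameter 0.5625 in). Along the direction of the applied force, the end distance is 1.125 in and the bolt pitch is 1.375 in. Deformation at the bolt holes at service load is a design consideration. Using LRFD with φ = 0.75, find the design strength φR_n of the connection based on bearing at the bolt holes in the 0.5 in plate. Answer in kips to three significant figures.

Per bolt r_n = 1.2 l_c t F_u ≤ 2.4 d t F_u; upper limit = 2.4 × 0.5 × 0.5 × 70 = 42 kips.
Edge bolt: l_c = 1.125 − 0.5625/2 = 0.8438 in → 1.2 × 0.8438 × 0.5 × 70 = 35.44 → r_n = 35.44 kips.
Interior bolts: l_c = 1.375 − 0.5625 = 0.8125 in → 1.2 × 0.8125 × 0.5 × 70 = 34.12 → r_n = 34.12 kips.
R_n = 2 × 35.44 + 2 × 34.12 = 139.1 kips.
Design strength φR_n = 0.75 × 139.1 = 104 kips.

104 kips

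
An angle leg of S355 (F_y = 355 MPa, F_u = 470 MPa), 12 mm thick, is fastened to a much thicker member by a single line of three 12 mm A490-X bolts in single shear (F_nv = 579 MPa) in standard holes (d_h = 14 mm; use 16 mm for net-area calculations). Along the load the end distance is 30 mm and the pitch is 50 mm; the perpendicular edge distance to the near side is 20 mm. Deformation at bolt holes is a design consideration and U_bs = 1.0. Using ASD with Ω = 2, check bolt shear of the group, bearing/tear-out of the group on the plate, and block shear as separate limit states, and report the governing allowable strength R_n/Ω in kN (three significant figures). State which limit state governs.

98.2 kN (bolt shear governs)

Bolt shear: A_b = π·12²/4 = 113.1 mm²; R_n = 579 × 113.1 × 3 × 1 / 1000 = 196.5 kN → 196.5 / 2 = 98.2 kN.
Bearing: edge l_c = 23, r_n = 155.7 kN; interior l_c = 36, r_n = 162.4 kN; R_n = 155.7 + 2·162.4 = 480.5 kN → 240 kN.
Block shear: A_gv = 1560, A_nv = 1080, A_nt = 144 mm²; R_n = min(0.6F_uA_nv, 0.6F_yA_gv) + U_bs·F_u·A_nt = 372.2 kN → 186 kN.
Bolt shear governs: 98.2 kN.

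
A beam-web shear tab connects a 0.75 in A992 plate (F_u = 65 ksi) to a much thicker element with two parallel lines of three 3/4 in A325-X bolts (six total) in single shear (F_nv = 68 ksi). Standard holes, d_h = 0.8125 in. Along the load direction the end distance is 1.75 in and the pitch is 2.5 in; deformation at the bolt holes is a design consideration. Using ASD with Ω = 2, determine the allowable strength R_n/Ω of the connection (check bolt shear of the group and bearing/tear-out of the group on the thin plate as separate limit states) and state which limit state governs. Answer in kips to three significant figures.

90.1 kips (bolt shear governs)

Bolt shear: A_b = π·0.75²/4 = 0.4418 in²; R_n = 68 × 0.4418 × 6 × 1 = 180.2 kips → 180.2 / 2 = 90.1 kips.
Bearing (1.2 l_c t F_u ≤ 2.4 d t F_u): upper limit = 2.4·0.75·0.75·65 = 87.75 kips.
  Edge l_c = 1.75 − 0.8125/2 = 1.344 → r_n = 78.61 kips; interior l_c = 2.5 − 0.8125 = 1.688 → r_n = 87.75 kips.
  R_n,bearing = 2·78.61 + 4·87.75 = 508.2 kips → 508.2 / 2 = 254 kips.
Bolt shear governs: 90.1 kips.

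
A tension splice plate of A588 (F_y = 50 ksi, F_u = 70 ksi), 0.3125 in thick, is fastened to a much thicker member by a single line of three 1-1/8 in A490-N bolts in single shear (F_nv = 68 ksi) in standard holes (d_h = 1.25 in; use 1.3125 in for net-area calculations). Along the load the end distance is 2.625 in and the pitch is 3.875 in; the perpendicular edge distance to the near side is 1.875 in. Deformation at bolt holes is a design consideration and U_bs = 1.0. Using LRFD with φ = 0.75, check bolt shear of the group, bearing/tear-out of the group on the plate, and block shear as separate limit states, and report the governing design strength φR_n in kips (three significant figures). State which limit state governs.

89.8 kips (block shear governs)

Bolt shear: A_b = π·1.125²/4 = 0.994 in²; R_n = 68 × 0.994 × 3 × 1 = 202.8 kips → 0.75 × 202.8 = 152 kips.
Bearing: edge l_c = 2, r_n = 52.5 kips; interior l_c = 2.625, r_n = 59.06 kips; R_n = 52.5 + 2·59.06 = 170.6 kips → 128 kips.
Block shear: A_gv = 3.242, A_nv = 2.217, A_nt = 0.3809 in²; R_n = min(0.6F_uA_nv, 0.6F_yA_gv) + U_bs·F_u·A_nt = 119.8 kips → 89.8 kips.
Block shear governs: 89.8 kips.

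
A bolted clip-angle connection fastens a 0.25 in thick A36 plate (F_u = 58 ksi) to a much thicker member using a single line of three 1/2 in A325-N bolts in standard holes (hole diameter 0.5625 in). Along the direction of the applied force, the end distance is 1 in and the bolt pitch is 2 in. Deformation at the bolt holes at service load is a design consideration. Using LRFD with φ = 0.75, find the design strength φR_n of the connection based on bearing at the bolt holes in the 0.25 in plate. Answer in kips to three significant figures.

35.5 kips

Per bolt r_n = 1.2 l_c t F_u ≤ 2.4 d t F_u; upper limit = 2.4 × 0.5 × 0.25 × 58 = 17.4 kips.
Edge bolt: l_c = 1 − 0.5625/2 = 0.7188 in → 1.2 × 0.7188 × 0.25 × 58 = 12.51 → r_n = 12.51 kips.
Interior bolts: l_c = 2 − 0.5625 = 1.438 in → 1.2 × 1.438 × 0.25 × 58 = 25.01 → r_n = 17.4 kips.
R_n = 1 × 12.51 + 2 × 17.4 = 47.31 kips.
Design strength φR_n = 0.75 × 47.31 = 35.5 kips.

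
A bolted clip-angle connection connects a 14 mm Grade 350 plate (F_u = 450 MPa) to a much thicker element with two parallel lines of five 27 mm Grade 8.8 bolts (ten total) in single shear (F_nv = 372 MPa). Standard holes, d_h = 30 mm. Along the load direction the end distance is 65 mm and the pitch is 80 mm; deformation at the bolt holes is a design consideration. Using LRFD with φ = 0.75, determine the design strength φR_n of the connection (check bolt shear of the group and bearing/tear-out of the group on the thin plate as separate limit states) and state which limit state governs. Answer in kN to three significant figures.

Bolt shear: A_b = π·27²/4 = 572.6 mm²; R_n = 372 × 572.6 × 10 × 1 / 1000 = 2130 kN → 0.75 × 2130 = 1600 kN.
Bearing (1.2 l_c t F_u ≤ 2.4 d t F_u): upper limit = 2.4·27·14·450 / 1000 = 408.2 kN.
  Edge l_c = 65 − 30/2 = 50 → r_n = 378 kN; interior l_c = 80 − 30 = 50 → r_n = 378 kN.
  R_n,bearing = 2·378 + 8·378 = 3780 kN → 0.75 × 3780 = 2840 kN.
Bolt shear governs: 1600 kN.

1600 kN (bolt shear governs)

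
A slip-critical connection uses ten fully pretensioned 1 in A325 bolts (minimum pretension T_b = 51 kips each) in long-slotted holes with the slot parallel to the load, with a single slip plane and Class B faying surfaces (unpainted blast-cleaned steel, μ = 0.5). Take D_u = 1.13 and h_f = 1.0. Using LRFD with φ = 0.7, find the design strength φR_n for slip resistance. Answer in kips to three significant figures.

202 kips

R_n = μ · D_u · h_f · T_b · n_s · n_b = 0.5 × 1.13 × 1.0 × 51 × 1 × 10 = 288.1 kips.
Design strength φR_n = 0.7 × 288.1 = 202 kips.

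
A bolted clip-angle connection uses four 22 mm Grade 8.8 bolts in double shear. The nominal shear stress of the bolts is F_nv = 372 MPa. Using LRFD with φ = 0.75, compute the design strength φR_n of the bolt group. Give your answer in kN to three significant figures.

848 kN

A_b = π × 22² / 4 = 380.1 mm².
R_n = F_nv · A_b · n · n_s = 372 × 380.1 × 4 × 2 / 1000 = 1131 kN.
Design strength φR_n = 0.75 × 1131 = 848 kN.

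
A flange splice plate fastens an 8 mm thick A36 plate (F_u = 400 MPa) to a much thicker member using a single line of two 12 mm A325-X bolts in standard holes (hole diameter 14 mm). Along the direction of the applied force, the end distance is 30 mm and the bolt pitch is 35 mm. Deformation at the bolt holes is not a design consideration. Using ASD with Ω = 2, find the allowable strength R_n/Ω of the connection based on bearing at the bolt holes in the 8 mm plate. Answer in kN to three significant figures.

Per bolt r_n = 1.5 l_c t F_u ≤ 3.0 d t F_u; upper limit = 3.0 × 12 × 8 × 400 / 1000 = 115.2 kN.
Edge bolt: l_c = 30 − 14/2 = 23 mm → 1.5 × 23 × 8 × 400 / 1000 = 110.4 → r_n = 110.4 kN.
Interior bolts: l_c = 35 − 14 = 21 mm → 1.5 × 21 × 8 × 400 / 1000 = 100.8 → r_n = 100.8 kN.
R_n = 1 × 110.4 + 1 × 100.8 = 211.2 kN.
Allowable strength R_n/Ω = 211.2 / 2 = 106 kN.

106 kN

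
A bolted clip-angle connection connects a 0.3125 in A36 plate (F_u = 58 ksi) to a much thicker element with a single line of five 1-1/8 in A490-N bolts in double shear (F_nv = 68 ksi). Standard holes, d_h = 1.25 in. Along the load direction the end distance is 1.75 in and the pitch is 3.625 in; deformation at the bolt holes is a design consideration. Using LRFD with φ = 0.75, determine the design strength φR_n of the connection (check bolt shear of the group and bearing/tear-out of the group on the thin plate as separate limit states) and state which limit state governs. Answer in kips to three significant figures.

165 kips (bearing governs)

Bolt shear: A_b = π·1.125²/4 = 0.994 in²; R_n = 68 × 0.994 × 5 × 2 = 675.9 kips → 0.75 × 675.9 = 507 kips.
Bearing (1.2 l_c t F_u ≤ 2.4 d t F_u): upper limit = 2.4·1.125·0.3125·58 = 48.94 kips.
  Edge l_c = 1.75 − 1.25/2 = 1.125 → r_n = 24.47 kips; interior l_c = 3.625 − 1.25 = 2.375 → r_n = 48.94 kips.
  R_n,bearing = 1·24.47 + 4·48.94 = 220.2 kips → 0.75 × 220.2 = 165 kips.
Bearing governs: 165 kips.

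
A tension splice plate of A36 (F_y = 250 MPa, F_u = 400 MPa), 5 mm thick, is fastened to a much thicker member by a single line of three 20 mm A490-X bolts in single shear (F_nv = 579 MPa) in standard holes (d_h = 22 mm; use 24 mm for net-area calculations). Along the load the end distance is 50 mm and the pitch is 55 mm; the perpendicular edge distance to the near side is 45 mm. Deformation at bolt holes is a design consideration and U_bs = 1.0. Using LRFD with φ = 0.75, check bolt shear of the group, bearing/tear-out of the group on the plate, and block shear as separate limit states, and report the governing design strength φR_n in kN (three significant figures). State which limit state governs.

140 kN (block shear governs)

Bolt shear: A_b = π·20²/4 = 314.2 mm²; R_n = 579 × 314.2 × 3 × 1 / 1000 = 545.7 kN → 0.75 × 545.7 = 409 kN.
Bearing: edge l_c = 39, r_n = 93.6 kN; interior l_c = 33, r_n = 79.2 kN; R_n = 93.6 + 2·79.2 = 252 kN → 189 kN.
Block shear: A_gv = 800, A_nv = 500, A_nt = 165 mm²; R_n = min(0.6F_uA_nv, 0.6F_yA_gv) + U_bs·F_u·A_nt = 186 kN → 140 kN.
Block shear governs: 140 kN.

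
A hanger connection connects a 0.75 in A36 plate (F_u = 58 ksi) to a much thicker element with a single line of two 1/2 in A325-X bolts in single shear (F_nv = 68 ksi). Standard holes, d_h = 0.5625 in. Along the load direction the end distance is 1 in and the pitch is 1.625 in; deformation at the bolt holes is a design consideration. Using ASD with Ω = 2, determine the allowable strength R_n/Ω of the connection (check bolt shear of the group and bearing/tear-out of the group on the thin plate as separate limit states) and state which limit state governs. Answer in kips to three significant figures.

Bolt shear: A_b = π·0.5²/4 = 0.1963 in²; R_n = 68 × 0.1963 × 2 × 1 = 26.7 kips → 26.7 / 2 = 13.4 kips.
Bearing (1.2 l_c t F_u ≤ 2.4 d t F_u): upper limit = 2.4·0.5·0.75·58 = 52.2 kips.
  Edge l_c = 1 − 0.5625/2 = 0.7188 → r_n = 37.52 kips; interior l_c = 1.625 − 0.5625 = 1.062 → r_n = 52.2 kips.
  R_n,bearing = 1·37.52 + 1·52.2 = 89.72 kips → 89.72 / 2 = 44.9 kips.
Bolt shear governs: 13.4 kips.

13.4 kips (bolt shear governs)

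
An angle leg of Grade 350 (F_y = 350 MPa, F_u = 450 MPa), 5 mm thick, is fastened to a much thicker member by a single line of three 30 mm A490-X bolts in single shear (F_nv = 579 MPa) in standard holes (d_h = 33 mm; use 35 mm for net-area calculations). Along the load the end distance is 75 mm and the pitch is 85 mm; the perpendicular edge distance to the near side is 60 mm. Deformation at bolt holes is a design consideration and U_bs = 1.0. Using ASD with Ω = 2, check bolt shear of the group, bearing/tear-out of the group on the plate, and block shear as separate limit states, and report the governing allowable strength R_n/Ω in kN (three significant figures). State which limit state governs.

Bolt shear: A_b = π·30²/4 = 706.9 mm²; R_n = 579 × 706.9 × 3 × 1 / 1000 = 1228 kN → 1228 / 2 = 614 kN.
Bearing: edge l_c = 58.5, r_n = 158 kN; interior l_c = 52, r_n = 140.4 kN; R_n = 158 + 2·140.4 = 438.8 kN → 219 kN.
Block shear: A_gv = 1225, A_nv = 787.5, A_nt = 212.5 mm²; R_n = min(0.6F_uA_nv, 0.6F_yA_gv) + U_bs·F_u·A_nt = 308.2 kN → 154 kN.
Block shear governs: 154 kN.

154 kN (block shear governs)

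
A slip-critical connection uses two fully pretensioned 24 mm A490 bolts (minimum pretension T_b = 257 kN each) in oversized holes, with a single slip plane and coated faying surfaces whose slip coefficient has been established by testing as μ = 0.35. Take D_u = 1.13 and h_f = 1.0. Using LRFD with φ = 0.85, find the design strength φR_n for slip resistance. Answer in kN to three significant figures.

R_n = μ · D_u · h_f · T_b · n_s · n_b = 0.35 × 1.13 × 1.0 × 257 × 1 × 2 = 203.3 kN.
Design strength φR_n = 0.85 × 203.3 = 173 kN.

173 kN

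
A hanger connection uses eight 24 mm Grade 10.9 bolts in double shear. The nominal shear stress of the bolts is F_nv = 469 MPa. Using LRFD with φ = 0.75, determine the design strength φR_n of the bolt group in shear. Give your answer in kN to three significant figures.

A_b = π × 24² / 4 = 452.4 mm².
R_n = F_nv · A_b · n · n_s = 469 × 452.4 × 8 × 2 / 1000 = 3395 kN.
Design strength φR_n = 0.75 × 3395 = 2550 kN.

2550 kN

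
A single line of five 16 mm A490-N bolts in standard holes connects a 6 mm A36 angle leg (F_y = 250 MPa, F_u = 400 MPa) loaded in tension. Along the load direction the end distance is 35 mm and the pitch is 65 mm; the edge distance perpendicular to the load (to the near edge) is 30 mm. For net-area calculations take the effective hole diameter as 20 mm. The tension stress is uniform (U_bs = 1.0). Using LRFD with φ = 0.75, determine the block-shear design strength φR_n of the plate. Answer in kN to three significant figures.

Shear plane L_v = 35 + 4·65 = 295 mm; A_gv = 295 × 6 = 1770 mm².
A_nv = (295 − 4.5·20) × 6 = 1230 mm².
A_nt = (30 − 0.5·20) × 6 = 120 mm².
0.6 F_u A_nv = 295.2 kN; 0.6 F_y A_gv = 265.5 kN → shear yielding governs the shear term.
R_n = 265.5 + 1.0 × 400 × 120 / 1000 = 313.5 kN.
Design strength φR_n = 0.75 × 313.5 = 235 kN.

235 kN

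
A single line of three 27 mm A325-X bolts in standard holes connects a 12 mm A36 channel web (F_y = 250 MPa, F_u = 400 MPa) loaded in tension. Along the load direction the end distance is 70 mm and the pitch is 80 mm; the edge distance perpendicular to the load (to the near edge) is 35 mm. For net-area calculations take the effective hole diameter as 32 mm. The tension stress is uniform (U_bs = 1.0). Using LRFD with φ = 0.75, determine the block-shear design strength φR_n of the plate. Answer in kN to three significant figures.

379 kN

Shear plane L_v = 70 + 2·80 = 230 mm; A_gv = 230 × 12 = 2760 mm².
A_nv = (230 − 2.5·32) × 12 = 1800 mm².
A_nt = (35 − 0.5·32) × 12 = 228 mm².
0.6 F_u A_nv = 432 kN; 0.6 F_y A_gv = 414 kN → shear yielding governs the shear term.
R_n = 414 + 1.0 × 400 × 228 / 1000 = 505.2 kN.
Design strength φR_n = 0.75 × 505.2 = 379 kN.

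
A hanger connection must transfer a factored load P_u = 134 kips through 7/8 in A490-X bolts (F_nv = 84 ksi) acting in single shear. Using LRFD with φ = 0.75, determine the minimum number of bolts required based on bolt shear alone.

4 bolts

A_b = π·0.875²/4 = 0.6013 in².
Per-bolt design strength φR_n = 0.75 × 84 × 0.6013 × 1 = 37.88 kips.
n ≥ 134 / 37.88 = 3.537 → use 4 bolts.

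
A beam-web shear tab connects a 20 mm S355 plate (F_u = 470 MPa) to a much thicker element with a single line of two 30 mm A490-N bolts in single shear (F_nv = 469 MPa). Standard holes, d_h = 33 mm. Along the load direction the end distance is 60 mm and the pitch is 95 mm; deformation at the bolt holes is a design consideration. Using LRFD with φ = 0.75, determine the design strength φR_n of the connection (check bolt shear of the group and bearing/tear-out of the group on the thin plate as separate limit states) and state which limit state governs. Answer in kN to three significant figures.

497 kN (bolt shear governs)

Bolt shear: A_b = π·30²/4 = 706.9 mm²; R_n = 469 × 706.9 × 2 × 1 / 1000 = 663 kN → 0.75 × 663 = 497 kN.
Bearing (1.2 l_c t F_u ≤ 2.4 d t F_u): upper limit = 2.4·30·20·470 / 1000 = 676.8 kN.
  Edge l_c = 60 − 33/2 = 43.5 → r_n = 490.7 kN; interior l_c = 95 − 33 = 62 → r_n = 676.8 kN.
  R_n,bearing = 1·490.7 + 1·676.8 = 1167 kN → 0.75 × 1167 = 876 kN.
Bolt shear governs: 497 kN.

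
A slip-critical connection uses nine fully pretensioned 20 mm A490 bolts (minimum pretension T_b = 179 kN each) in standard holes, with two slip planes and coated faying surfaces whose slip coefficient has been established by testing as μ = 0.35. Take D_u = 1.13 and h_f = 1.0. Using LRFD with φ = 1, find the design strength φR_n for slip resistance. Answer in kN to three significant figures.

R_n = μ · D_u · h_f · T_b · n_s · n_b = 0.35 × 1.13 × 1.0 × 179 × 2 × 9 = 1274 kN.
Design strength φR_n = 1 × 1274 = 1270 kN.

1270 kN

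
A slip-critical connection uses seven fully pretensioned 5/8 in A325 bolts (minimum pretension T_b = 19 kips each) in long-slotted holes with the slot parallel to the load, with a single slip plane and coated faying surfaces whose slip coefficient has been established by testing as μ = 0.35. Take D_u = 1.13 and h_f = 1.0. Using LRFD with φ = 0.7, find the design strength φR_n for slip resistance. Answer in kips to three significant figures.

R_n = μ · D_u · h_f · T_b · n_s · n_b = 0.35 × 1.13 × 1.0 × 19 × 1 × 7 = 52.6 kips.
Design strength φR_n = 0.7 × 52.6 = 36.8 kips.

36.8 kips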